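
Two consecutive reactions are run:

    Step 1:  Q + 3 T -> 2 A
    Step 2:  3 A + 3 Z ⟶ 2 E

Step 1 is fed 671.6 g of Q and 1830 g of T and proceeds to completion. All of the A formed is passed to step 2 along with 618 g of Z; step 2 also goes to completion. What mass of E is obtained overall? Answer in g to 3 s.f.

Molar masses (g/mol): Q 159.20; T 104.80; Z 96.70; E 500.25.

2130 g

Step 1:
n(Q) = 671.6 / 159.20 = 4.219 mol
n(T) = 1830 / 104.80 = 17.46 mol
n/ν for Q = 4.219/1 = 4.219
n/ν for T = 17.46/3 = 5.820
Smallest n/ν is Q → limiting reagent.
n(A) produced = (2/1) × 4.219 = 8.438 mol
Step 2:
n(A) available = 8.438 mol
n(Z) = 618.0 / 96.70 = 6.391 mol
n/ν for A = 8.438/3 = 2.813
n/ν for Z = 6.391/3 = 2.130
Smallest n/ν is Z → limiting reagent.
n(E) = (2/3) × 6.391 = 4.261 mol
mass = 4.261 × 500.25 = 2132 g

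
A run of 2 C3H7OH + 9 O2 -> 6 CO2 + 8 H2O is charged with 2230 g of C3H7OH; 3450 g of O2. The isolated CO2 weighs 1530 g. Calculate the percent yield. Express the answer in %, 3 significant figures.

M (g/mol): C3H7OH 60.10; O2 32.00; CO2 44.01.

n(C3H7OH) = 2230 / 60.10 = 37.10 mol
n(O2) = 3450 / 32.00 = 107.8 mol
n/ν for C3H7OH = 37.10/2 = 18.55
n/ν for O2 = 107.8/9 = 11.98
Smallest n/ν is O2 → limiting reagent.
theoretical n(CO2) = (6/9) × 107.8 = 71.87 mol → 3163 g
% yield = 1530 / 3163 × 100 = 48.37 %

48.4 %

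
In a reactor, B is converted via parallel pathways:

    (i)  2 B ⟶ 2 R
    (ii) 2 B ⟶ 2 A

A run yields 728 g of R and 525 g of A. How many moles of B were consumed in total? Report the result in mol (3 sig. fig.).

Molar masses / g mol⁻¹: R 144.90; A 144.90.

n(R) = 728 / 144.90 = 5.024 mol
n(A) = 525 / 144.90 = 3.623 mol
n(B) via (i) = (2/2)×5.024 = 5.024 mol
n(B) via (ii) = (2/2)×3.623 = 3.623 mol
total n(B) = 5.024 + 3.623 = 8.647 mol

8.65 mol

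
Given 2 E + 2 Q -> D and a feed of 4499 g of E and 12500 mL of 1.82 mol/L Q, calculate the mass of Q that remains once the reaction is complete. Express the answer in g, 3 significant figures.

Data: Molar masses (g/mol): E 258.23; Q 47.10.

n(E) = 4499 / 258.23 = 17.42 mol
n(Q) = 1.82 × 12500/1000 = 22.75 mol
n/ν for E = 17.42/2 = 8.710
n/ν for Q = 22.75/2 = 11.38
Smallest n/ν is E → limiting reagent.
Q consumed = (2/2) × 17.42 = 17.42 mol
Q remaining = 22.75 − 17.42 = 5.330 mol
mass = 5.330 × 47.10 = 251.0 g

251 g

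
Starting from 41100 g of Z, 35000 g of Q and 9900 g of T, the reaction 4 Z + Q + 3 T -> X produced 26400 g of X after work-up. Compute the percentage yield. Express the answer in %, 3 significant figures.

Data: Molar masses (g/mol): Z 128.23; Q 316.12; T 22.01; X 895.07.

36.8 %

n(Z) = 41100 / 128.23 = 320.5 mol
n(Q) = 35000 / 316.12 = 110.7 mol
n(T) = 9900 / 22.01 = 449.8 mol
n/ν for Z = 320.5/4 = 80.13
n/ν for Q = 110.7/1 = 110.7
n/ν for T = 449.8/3 = 149.9
Smallest n/ν is Z → limiting reagent.
theoretical n(X) = (1/4) × 320.5 = 80.13 mol → 71720 g
% yield = 26400 / 71720 × 100 = 36.81 %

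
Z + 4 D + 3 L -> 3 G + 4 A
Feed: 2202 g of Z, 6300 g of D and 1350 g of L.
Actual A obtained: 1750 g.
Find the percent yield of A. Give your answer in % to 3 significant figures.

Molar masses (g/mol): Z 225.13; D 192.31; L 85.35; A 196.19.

42.3 %

n(Z) = 2202 / 225.13 = 9.781 mol
n(D) = 6300 / 192.31 = 32.76 mol
n(L) = 1350 / 85.35 = 15.82 mol
n/ν → Z: 9.781, D: 8.190, L: 5.273; L is limiting.
theoretical n(A) = (4/3) × 15.82 = 21.09 mol → 4138 g
% yield = 1750 / 4138 × 100 = 42.29 %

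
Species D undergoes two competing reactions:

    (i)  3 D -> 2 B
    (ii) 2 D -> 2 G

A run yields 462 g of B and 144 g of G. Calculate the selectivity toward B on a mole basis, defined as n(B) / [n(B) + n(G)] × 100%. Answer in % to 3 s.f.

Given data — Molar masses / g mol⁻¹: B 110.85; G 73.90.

n(B) = 462 / 110.85 = 4.168 mol
n(G) = 144 / 73.90 = 1.949 mol
selectivity = 4.168/(4.168+1.949) × 100 = 68.14 %

68.1 %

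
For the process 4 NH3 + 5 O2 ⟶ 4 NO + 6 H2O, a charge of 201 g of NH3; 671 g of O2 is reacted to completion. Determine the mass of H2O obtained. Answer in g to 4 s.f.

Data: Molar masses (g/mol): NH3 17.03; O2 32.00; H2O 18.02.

n(NH3) = 201.0 / 17.03 = 11.80 mol
n(O2) = 671.0 / 32.00 = 20.97 mol
n/ν for NH3 = 11.80/4 = 2.950
n/ν for O2 = 20.97/5 = 4.194
Smallest n/ν is NH3 → limiting reagent.
n(H2O) = (6/4) × 11.80 = 17.70 mol
mass = 17.70 × 18.02 = 319.0 g

319.0 g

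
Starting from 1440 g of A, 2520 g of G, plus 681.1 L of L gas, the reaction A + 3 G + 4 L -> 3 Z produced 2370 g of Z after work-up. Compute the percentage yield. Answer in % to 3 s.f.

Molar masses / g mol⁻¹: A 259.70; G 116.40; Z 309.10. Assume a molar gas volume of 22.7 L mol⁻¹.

n(A) = 1440 / 259.70 = 5.545 mol
n(G) = 2520 / 116.40 = 21.65 mol
n(L) = 681.1 / 22.7 = 30.00 mol
n/ν for A = 5.545/1 = 5.545
n/ν for G = 21.65/3 = 7.217
n/ν for L = 30.00/4 = 7.500
Smallest n/ν is A → limiting reagent.
theoretical n(Z) = (3/1) × 5.545 = 16.64 mol → 5143 g
% yield = 2370 / 5143 × 100 = 46.08 %

46.1 %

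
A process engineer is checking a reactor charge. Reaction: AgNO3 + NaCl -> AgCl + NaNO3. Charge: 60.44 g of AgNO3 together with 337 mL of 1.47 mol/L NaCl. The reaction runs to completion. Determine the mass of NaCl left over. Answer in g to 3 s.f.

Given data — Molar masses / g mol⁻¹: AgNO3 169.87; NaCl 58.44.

n(AgNO3) = 60.44 / 169.87 = 0.3558 mol
n(NaCl) = 1.47 × 337.0/1000 = 0.4954 mol
n/ν → AgNO3: 0.3558, NaCl: 0.4954; AgNO3 is limiting.
NaCl consumed = (1/1) × 0.3558 = 0.3558 mol
NaCl remaining = 0.4954 − 0.3558 = 0.1396 mol
mass = 0.1396 × 58.44 = 8.158 g

8.16 g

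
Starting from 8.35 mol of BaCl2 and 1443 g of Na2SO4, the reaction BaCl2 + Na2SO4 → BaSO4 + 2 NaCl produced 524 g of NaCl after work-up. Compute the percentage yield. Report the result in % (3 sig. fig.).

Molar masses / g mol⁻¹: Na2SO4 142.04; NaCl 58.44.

53.7 %

n(BaCl2) = 8.350 mol
n(Na2SO4) = 1443 / 142.04 = 10.16 mol
n/ν for BaCl2 = 8.350/1 = 8.350
n/ν for Na2SO4 = 10.16/1 = 10.16
Smallest n/ν is BaCl2 → limiting reagent.
theoretical n(NaCl) = (2/1) × 8.350 = 16.70 mol → 975.9 g
% yield = 524 / 975.9 × 100 = 53.69 %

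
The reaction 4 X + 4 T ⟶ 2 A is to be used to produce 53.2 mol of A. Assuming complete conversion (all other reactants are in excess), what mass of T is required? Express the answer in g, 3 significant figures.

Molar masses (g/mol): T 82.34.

8760 g

n(A) = 53.20 mol
n(T) = (4/2) × 53.20 = 106.4 mol
mass = 106.4 × 82.34 = 8761 g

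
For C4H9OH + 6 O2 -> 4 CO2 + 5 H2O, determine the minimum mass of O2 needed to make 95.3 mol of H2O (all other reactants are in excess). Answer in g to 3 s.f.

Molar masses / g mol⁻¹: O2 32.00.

3660 g

n(H2O) = 95.30 mol
n(O2) = (6/5) × 95.30 = 114.4 mol
mass = 114.4 × 32.00 = 3661 g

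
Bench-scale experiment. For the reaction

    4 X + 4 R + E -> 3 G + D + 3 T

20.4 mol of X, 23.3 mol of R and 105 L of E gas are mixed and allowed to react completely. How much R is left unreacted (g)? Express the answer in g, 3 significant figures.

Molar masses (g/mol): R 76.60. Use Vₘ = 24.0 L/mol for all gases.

n(X) = 20.40 mol
n(R) = 23.30 mol
n(E) = 105.0 / 24.0 = 4.375 mol
n/ν → X: 5.100, R: 5.825, E: 4.375; E is limiting.
R consumed = (4/1) × 4.375 = 17.50 mol
R remaining = 23.30 − 17.50 = 5.800 mol
mass = 5.800 × 76.60 = 444.3 g

444 g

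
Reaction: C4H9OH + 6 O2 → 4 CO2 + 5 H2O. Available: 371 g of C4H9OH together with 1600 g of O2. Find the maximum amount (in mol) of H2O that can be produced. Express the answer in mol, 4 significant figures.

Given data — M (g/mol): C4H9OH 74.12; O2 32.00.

25.03 mol

n(C4H9OH) = 371.0 / 74.12 = 5.005 mol
n(O2) = 1600 / 32.00 = 50.00 mol
n/ν → C4H9OH: 5.005, O2: 8.333; C4H9OH is limiting.
n(H2O) = (5/1) × 5.005 = 25.03 mol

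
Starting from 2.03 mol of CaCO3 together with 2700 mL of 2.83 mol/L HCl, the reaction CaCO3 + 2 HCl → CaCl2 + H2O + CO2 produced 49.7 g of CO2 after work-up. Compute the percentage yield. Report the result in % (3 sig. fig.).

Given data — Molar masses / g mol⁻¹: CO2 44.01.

n(CaCO3) = 2.030 mol
n(HCl) = 2.83 × 2700/1000 = 7.641 mol
n/ν for CaCO3 = 2.030/1 = 2.030
n/ν for HCl = 7.641/2 = 3.821
Smallest n/ν is CaCO3 → limiting reagent.
theoretical n(CO2) = (1/1) × 2.030 = 2.030 mol → 89.34 g
% yield = 49.7 / 89.34 × 100 = 55.63 %

55.6 %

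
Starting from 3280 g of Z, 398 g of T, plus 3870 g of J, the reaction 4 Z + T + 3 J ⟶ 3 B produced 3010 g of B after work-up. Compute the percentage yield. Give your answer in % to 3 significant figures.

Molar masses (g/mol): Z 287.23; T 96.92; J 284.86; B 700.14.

n(Z) = 3280 / 287.23 = 11.42 mol
n(T) = 398.0 / 96.92 = 4.106 mol
n(J) = 3870 / 284.86 = 13.59 mol
n/ν → Z: 2.855, T: 4.106, J: 4.530; Z is limiting.
theoretical n(B) = (3/4) × 11.42 = 8.565 mol → 5997 g
% yield = 3010 / 5997 × 100 = 50.19 %

50.2 %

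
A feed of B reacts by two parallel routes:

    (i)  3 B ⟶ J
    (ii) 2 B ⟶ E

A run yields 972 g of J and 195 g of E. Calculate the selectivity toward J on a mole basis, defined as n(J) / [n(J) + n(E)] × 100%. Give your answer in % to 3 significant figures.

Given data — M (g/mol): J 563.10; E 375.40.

n(J) = 972 / 563.10 = 1.726 mol
n(E) = 195 / 375.40 = 0.5194 mol
selectivity = 1.726/(1.726+0.5194) × 100 = 76.87 %

76.9 %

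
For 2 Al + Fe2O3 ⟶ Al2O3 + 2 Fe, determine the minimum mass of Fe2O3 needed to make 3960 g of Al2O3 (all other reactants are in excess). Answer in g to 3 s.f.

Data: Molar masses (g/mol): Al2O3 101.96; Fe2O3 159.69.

6200 g

n(Al2O3) = 3960 / 101.96 = 38.84 mol
n(Fe2O3) = (1/1) × 38.84 = 38.84 mol
mass = 38.84 × 159.69 = 6202 g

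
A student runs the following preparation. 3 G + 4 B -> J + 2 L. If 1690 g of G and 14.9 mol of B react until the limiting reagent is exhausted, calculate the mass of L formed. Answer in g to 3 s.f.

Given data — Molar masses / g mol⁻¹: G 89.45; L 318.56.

n(G) = 1690 / 89.45 = 18.89 mol
n(B) = 14.90 mol
n/ν for G = 18.89/3 = 6.297
n/ν for B = 14.90/4 = 3.725
Smallest n/ν is B → limiting reagent.
n(L) = (2/4) × 14.90 = 7.450 mol
mass = 7.450 × 318.56 = 2373 g

2370 g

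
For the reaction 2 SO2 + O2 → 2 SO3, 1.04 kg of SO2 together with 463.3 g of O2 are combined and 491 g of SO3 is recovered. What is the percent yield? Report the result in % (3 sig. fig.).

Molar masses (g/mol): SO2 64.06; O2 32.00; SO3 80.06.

n(SO2) = 1.040×1000 / 64.06 = 16.23 mol
n(O2) = 463.3 / 32.00 = 14.48 mol
n/ν → SO2: 8.115, O2: 14.48; SO2 is limiting.
theoretical n(SO3) = (2/2) × 16.23 = 16.23 mol → 1299 g
% yield = 491 / 1299 × 100 = 37.80 %

37.8 %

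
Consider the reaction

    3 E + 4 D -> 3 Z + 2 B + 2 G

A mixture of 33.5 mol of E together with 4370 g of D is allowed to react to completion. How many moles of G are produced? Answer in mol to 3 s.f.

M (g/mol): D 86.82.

n(E) = 33.50 mol
n(D) = 4370 / 86.82 = 50.33 mol
n/ν for E = 33.50/3 = 11.17
n/ν for D = 50.33/4 = 12.58
Smallest n/ν is E → limiting reagent.
n(G) = (2/3) × 33.50 = 22.33 mol

22.3 mol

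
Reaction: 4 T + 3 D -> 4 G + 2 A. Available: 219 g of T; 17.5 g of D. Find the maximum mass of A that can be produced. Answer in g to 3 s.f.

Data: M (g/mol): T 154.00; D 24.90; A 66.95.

31.4 g

n(T) = 219.0 / 154.00 = 1.422 mol
n(D) = 17.50 / 24.90 = 0.7028 mol
n/ν for T = 1.422/4 = 0.3555
n/ν for D = 0.7028/3 = 0.2343
Smallest n/ν is D → limiting reagent.
n(A) = (2/3) × 0.7028 = 0.4685 mol
mass = 0.4685 × 66.95 = 31.37 g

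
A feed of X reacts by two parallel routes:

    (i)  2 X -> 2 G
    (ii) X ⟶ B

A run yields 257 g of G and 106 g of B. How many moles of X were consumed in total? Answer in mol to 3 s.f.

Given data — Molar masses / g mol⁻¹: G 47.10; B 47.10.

n(G) = 257 / 47.10 = 5.456 mol
n(B) = 106 / 47.10 = 2.251 mol
n(X) via (i) = (2/2)×5.456 = 5.456 mol
n(X) via (ii) = (1/1)×2.251 = 2.251 mol
total n(X) = 5.456 + 2.251 = 7.707 mol

7.71 mol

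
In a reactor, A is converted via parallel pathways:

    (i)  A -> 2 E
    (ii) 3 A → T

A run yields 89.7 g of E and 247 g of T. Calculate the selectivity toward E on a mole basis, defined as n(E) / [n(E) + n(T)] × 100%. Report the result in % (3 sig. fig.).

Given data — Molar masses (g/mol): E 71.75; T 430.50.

68.5 %

n(E) = 89.7 / 71.75 = 1.250 mol
n(T) = 247 / 430.50 = 0.5738 mol
selectivity = 1.250/(1.250+0.5738) × 100 = 68.54 %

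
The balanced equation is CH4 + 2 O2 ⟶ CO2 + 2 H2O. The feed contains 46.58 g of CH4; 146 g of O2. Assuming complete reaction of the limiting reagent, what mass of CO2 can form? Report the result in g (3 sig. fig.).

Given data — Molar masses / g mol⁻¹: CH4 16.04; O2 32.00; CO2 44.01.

100 g

n(CH4) = 46.58 / 16.04 = 2.904 mol
n(O2) = 146.0 / 32.00 = 4.563 mol
n/ν for CH4 = 2.904/1 = 2.904
n/ν for O2 = 4.563/2 = 2.282
Smallest n/ν is O2 → limiting reagent.
n(CO2) = (1/2) × 4.563 = 2.282 mol
mass = 2.282 × 44.01 = 100.4 g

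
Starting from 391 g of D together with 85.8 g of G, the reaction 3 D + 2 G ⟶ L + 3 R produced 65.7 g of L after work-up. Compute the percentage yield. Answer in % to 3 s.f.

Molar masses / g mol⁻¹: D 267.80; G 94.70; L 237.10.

n(D) = 391.0 / 267.80 = 1.460 mol
n(G) = 85.80 / 94.70 = 0.9060 mol
n/ν → D: 0.4867, G: 0.4530; G is limiting.
theoretical n(L) = (1/2) × 0.9060 = 0.4530 mol → 107.4 g
% yield = 65.7 / 107.4 × 100 = 61.17 %

61.2 %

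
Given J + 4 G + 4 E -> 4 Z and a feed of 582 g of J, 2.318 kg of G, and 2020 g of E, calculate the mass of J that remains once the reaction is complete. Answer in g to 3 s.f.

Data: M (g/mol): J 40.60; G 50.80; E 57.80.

n(J) = 582.0 / 40.60 = 14.33 mol
n(G) = 2.318×1000 / 50.80 = 45.63 mol
n(E) = 2020 / 57.80 = 34.95 mol
n/ν for J = 14.33/1 = 14.33
n/ν for G = 45.63/4 = 11.41
n/ν for E = 34.95/4 = 8.738
Smallest n/ν is E → limiting reagent.
J consumed = (1/4) × 34.95 = 8.738 mol
J remaining = 14.33 − 8.738 = 5.592 mol
mass = 5.592 × 40.60 = 227.0 g

227 g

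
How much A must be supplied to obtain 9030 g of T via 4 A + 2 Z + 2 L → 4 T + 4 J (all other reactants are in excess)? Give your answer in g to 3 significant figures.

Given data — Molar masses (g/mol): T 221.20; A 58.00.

n(T) = 9030 / 221.20 = 40.82 mol
n(A) = (4/4) × 40.82 = 40.82 mol
mass = 40.82 × 58.00 = 2368 g

2370 g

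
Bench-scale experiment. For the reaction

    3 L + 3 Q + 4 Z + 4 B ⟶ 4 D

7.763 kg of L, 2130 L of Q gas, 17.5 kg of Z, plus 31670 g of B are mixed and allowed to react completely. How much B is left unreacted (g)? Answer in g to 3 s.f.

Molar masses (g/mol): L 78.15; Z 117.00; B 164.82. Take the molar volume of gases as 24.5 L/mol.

12600 g

n(L) = 7.763×1000 / 78.15 = 99.33 mol
n(Q) = 2130 / 24.5 = 86.94 mol
n(Z) = 17.50×1000 / 117.00 = 149.6 mol
n(B) = 31670 / 164.82 = 192.1 mol
n/ν → L: 33.11, Q: 28.98, Z: 37.40, B: 48.03; Q is limiting.
B consumed = (4/3) × 86.94 = 115.9 mol
B remaining = 192.1 − 115.9 = 76.20 mol
mass = 76.20 × 164.82 = 12560 g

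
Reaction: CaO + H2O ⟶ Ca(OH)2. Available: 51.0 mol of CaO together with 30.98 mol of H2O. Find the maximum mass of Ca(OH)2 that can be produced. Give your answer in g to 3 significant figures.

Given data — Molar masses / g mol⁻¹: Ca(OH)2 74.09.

2300 g

n(CaO) = 51.00 mol
n(H2O) = 30.98 mol
n/ν for CaO = 51.00/1 = 51.00
n/ν for H2O = 30.98/1 = 30.98
Smallest n/ν is H2O → limiting reagent.
n(Ca(OH)2) = (1/1) × 30.98 = 30.98 mol
mass = 30.98 × 74.09 = 2295 g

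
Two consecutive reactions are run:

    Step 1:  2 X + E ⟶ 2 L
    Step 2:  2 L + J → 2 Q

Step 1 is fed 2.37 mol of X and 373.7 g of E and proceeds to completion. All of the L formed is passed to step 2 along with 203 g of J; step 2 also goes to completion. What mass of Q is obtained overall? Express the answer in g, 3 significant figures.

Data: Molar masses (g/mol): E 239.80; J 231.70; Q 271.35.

Step 1:
n(X) = 2.370 mol
n(E) = 373.7 / 239.80 = 1.558 mol
n/ν → X: 1.185, E: 1.558; X is limiting.
n(L) produced = (2/2) × 2.370 = 2.370 mol
Step 2:
n(L) available = 2.370 mol
n(J) = 203.0 / 231.70 = 0.8761 mol
n/ν → L: 1.185, J: 0.8761; J is limiting.
n(Q) = (2/1) × 0.8761 = 1.752 mol
mass = 1.752 × 271.35 = 475.4 g

475 g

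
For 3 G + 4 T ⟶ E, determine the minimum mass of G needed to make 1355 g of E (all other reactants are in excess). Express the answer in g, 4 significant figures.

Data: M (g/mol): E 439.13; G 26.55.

245.8 g

n(E) = 1355 / 439.13 = 3.086 mol
n(G) = (3/1) × 3.086 = 9.258 mol
mass = 9.258 × 26.55 = 245.8 g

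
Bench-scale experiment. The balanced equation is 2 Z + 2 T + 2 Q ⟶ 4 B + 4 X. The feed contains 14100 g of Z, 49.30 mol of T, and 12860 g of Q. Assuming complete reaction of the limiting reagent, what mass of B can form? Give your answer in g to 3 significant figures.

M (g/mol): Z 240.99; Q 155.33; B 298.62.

29400 g

n(Z) = 14100 / 240.99 = 58.51 mol
n(T) = 49.30 mol
n(Q) = 12860 / 155.33 = 82.79 mol
n/ν for Z = 58.51/2 = 29.26
n/ν for T = 49.30/2 = 24.65
n/ν for Q = 82.79/2 = 41.40
Smallest n/ν is T → limiting reagent.
n(B) = (4/2) × 49.30 = 98.60 mol
mass = 98.60 × 298.62 = 29440 g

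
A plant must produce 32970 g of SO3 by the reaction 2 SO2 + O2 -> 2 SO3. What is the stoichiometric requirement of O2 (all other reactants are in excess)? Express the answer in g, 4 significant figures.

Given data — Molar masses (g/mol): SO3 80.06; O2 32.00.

n(SO3) = 32970 / 80.06 = 411.8 mol
n(O2) = (1/2) × 411.8 = 205.9 mol
mass = 205.9 × 32.00 = 6589 g

6589 g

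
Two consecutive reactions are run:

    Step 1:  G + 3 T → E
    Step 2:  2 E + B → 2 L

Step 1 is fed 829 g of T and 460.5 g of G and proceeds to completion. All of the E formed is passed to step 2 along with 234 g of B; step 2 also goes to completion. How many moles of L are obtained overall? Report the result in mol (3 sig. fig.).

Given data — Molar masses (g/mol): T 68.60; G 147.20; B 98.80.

Step 1:
n(T) = 829.0 / 68.60 = 12.08 mol
n(G) = 460.5 / 147.20 = 3.128 mol
n/ν for T = 12.08/3 = 4.027
n/ν for G = 3.128/1 = 3.128
Smallest n/ν is G → limiting reagent.
n(E) produced = (1/1) × 3.128 = 3.128 mol
Step 2:
n(E) available = 3.128 mol
n(B) = 234.0 / 98.80 = 2.368 mol
n/ν for E = 3.128/2 = 1.564
n/ν for B = 2.368/1 = 2.368
Smallest n/ν is E → limiting reagent.
n(L) = (2/2) × 3.128 = 3.128 mol

3.13 mol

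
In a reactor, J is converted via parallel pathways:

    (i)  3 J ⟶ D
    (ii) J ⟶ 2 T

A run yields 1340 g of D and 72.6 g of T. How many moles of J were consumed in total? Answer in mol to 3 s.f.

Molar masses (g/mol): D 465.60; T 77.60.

n(D) = 1340 / 465.60 = 2.878 mol
n(T) = 72.6 / 77.60 = 0.9356 mol
n(J) via (i) = (3/1)×2.878 = 8.634 mol
n(J) via (ii) = (1/2)×0.9356 = 0.4678 mol
total n(J) = 8.634 + 0.4678 = 9.102 mol

9.10 mol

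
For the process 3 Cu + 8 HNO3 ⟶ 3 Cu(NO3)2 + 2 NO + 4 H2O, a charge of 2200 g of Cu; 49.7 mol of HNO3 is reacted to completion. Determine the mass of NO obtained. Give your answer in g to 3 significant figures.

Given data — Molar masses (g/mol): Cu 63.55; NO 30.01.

n(Cu) = 2200 / 63.55 = 34.62 mol
n(HNO3) = 49.70 mol
n/ν for Cu = 34.62/3 = 11.54
n/ν for HNO3 = 49.70/8 = 6.213
Smallest n/ν is HNO3 → limiting reagent.
n(NO) = (2/8) × 49.70 = 12.43 mol
mass = 12.43 × 30.01 = 373.0 g

373 g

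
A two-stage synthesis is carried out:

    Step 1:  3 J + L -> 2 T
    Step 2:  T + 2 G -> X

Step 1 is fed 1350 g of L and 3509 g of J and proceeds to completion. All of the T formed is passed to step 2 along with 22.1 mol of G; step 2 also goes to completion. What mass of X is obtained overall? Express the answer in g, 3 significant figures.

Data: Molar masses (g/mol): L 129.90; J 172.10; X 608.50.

6720 g

Step 1:
n(L) = 1350 / 129.90 = 10.39 mol
n(J) = 3509 / 172.10 = 20.39 mol
n/ν for L = 10.39/1 = 10.39
n/ν for J = 20.39/3 = 6.797
Smallest n/ν is J → limiting reagent.
n(T) produced = (2/3) × 20.39 = 13.59 mol
Step 2:
n(T) available = 13.59 mol
n(G) = 22.10 mol
n/ν for T = 13.59/1 = 13.59
n/ν for G = 22.10/2 = 11.05
Smallest n/ν is G → limiting reagent.
n(X) = (1/2) × 22.10 = 11.05 mol
mass = 11.05 × 608.50 = 6724 g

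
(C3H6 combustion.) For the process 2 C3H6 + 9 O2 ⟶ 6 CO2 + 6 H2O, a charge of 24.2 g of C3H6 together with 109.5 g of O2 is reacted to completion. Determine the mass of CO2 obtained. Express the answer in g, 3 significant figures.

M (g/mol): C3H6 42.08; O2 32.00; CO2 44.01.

n(C3H6) = 24.20 / 42.08 = 0.5751 mol
n(O2) = 109.5 / 32.00 = 3.422 mol
n/ν for C3H6 = 0.5751/2 = 0.2876
n/ν for O2 = 3.422/9 = 0.3802
Smallest n/ν is C3H6 → limiting reagent.
n(CO2) = (6/2) × 0.5751 = 1.725 mol
mass = 1.725 × 44.01 = 75.92 g

75.9 g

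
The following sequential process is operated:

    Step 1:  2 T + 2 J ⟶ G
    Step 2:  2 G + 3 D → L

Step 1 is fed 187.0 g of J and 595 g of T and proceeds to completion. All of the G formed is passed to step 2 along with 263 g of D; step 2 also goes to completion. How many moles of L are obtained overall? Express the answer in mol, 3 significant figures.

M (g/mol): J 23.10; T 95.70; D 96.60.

0.908 mol

Step 1:
n(J) = 187.0 / 23.10 = 8.095 mol
n(T) = 595.0 / 95.70 = 6.217 mol
n/ν for J = 8.095/2 = 4.048
n/ν for T = 6.217/2 = 3.109
Smallest n/ν is T → limiting reagent.
n(G) produced = (1/2) × 6.217 = 3.109 mol
Step 2:
n(G) available = 3.109 mol
n(D) = 263.0 / 96.60 = 2.723 mol
n/ν for G = 3.109/2 = 1.555
n/ν for D = 2.723/3 = 0.9077
Smallest n/ν is D → limiting reagent.
n(L) = (1/3) × 2.723 = 0.9077 mol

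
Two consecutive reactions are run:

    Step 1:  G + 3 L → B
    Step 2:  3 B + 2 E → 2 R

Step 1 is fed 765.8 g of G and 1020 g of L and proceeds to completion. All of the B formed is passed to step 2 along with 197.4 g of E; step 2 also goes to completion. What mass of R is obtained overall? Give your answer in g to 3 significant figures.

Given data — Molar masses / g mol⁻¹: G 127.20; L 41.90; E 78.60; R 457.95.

1150 g

Step 1:
n(G) = 765.8 / 127.20 = 6.020 mol
n(L) = 1020 / 41.90 = 24.34 mol
n/ν → G: 6.020, L: 8.113; G is limiting.
n(B) produced = (1/1) × 6.020 = 6.020 mol
Step 2:
n(B) available = 6.020 mol
n(E) = 197.4 / 78.60 = 2.511 mol
n/ν → B: 2.007, E: 1.256; E is limiting.
n(R) = (2/2) × 2.511 = 2.511 mol
mass = 2.511 × 457.95 = 1150 g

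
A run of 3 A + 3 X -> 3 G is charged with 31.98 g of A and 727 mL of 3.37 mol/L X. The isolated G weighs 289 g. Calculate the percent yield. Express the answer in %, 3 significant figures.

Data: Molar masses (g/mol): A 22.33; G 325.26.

n(A) = 31.98 / 22.33 = 1.432 mol
n(X) = 3.37 × 727.0/1000 = 2.450 mol
n/ν → A: 0.4773, X: 0.8167; A is limiting.
theoretical n(G) = (3/3) × 1.432 = 1.432 mol → 465.8 g
% yield = 289 / 465.8 × 100 = 62.04 %

62.0 %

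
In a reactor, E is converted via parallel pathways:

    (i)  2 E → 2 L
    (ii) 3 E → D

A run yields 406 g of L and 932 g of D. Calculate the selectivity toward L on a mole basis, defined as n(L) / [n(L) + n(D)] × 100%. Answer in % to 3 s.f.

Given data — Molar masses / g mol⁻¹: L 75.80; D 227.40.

56.7 %

n(L) = 406 / 75.80 = 5.356 mol
n(D) = 932 / 227.40 = 4.099 mol
selectivity = 5.356/(5.356+4.099) × 100 = 56.65 %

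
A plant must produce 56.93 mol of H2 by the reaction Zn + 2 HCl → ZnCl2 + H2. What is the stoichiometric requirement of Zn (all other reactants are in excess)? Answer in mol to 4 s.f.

n(H2) = 56.93 mol
n(Zn) = (1/1) × 56.93 = 56.93 mol

56.93 mol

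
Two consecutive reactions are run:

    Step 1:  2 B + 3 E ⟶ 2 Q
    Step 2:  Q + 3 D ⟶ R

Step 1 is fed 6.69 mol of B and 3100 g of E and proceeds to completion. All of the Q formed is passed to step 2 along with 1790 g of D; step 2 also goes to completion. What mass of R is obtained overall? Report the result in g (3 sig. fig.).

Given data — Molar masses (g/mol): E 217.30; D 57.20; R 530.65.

Step 1:
n(B) = 6.690 mol
n(E) = 3100 / 217.30 = 14.27 mol
n/ν → B: 3.345, E: 4.757; B is limiting.
n(Q) produced = (2/2) × 6.690 = 6.690 mol
Step 2:
n(Q) available = 6.690 mol
n(D) = 1790 / 57.20 = 31.29 mol
n/ν → Q: 6.690, D: 10.43; Q is limiting.
n(R) = (1/1) × 6.690 = 6.690 mol
mass = 6.690 × 530.65 = 3550 g

3550 g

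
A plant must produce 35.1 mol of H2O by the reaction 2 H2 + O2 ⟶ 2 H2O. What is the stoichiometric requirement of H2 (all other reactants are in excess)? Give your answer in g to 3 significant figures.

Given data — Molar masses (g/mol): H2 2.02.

n(H2O) = 35.10 mol
n(H2) = (2/2) × 35.10 = 35.10 mol
mass = 35.10 × 2.02 = 70.90 g

70.9 g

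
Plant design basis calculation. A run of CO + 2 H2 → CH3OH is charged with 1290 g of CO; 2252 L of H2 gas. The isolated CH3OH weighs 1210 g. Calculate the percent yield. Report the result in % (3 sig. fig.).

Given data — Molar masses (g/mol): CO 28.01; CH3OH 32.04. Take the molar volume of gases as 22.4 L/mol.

n(CO) = 1290 / 28.01 = 46.05 mol
n(H2) = 2252 / 22.4 = 100.5 mol
n/ν → CO: 46.05, H2: 50.25; CO is limiting.
theoretical n(CH3OH) = (1/1) × 46.05 = 46.05 mol → 1475 g
% yield = 1210 / 1475 × 100 = 82.03 %

82.0 %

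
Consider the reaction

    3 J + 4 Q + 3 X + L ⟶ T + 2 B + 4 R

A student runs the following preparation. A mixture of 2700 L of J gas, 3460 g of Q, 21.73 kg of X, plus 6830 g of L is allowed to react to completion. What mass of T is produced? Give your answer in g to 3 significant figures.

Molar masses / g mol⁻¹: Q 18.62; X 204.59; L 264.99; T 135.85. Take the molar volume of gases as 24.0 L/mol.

n(J) = 2700 / 24.0 = 112.5 mol
n(Q) = 3460 / 18.62 = 185.8 mol
n(X) = 21.73×1000 / 204.59 = 106.2 mol
n(L) = 6830 / 264.99 = 25.77 mol
n/ν for J = 112.5/3 = 37.50
n/ν for Q = 185.8/4 = 46.45
n/ν for X = 106.2/3 = 35.40
n/ν for L = 25.77/1 = 25.77
Smallest n/ν is L → limiting reagent.
n(T) = (1/1) × 25.77 = 25.77 mol
mass = 25.77 × 135.85 = 3501 g

3500 g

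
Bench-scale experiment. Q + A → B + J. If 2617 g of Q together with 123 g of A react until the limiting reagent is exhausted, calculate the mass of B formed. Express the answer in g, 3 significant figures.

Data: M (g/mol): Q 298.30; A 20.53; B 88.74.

532 g

n(Q) = 2617 / 298.30 = 8.773 mol
n(A) = 123.0 / 20.53 = 5.991 mol
n/ν for Q = 8.773/1 = 8.773
n/ν for A = 5.991/1 = 5.991
Smallest n/ν is A → limiting reagent.
n(B) = (1/1) × 5.991 = 5.991 mol
mass = 5.991 × 88.74 = 531.6 g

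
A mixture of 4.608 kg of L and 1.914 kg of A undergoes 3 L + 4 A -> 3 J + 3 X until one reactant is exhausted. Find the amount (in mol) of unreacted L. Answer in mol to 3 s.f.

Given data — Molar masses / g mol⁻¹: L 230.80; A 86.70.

n(L) = 4.608×1000 / 230.80 = 19.97 mol
n(A) = 1.914×1000 / 86.70 = 22.08 mol
n/ν for L = 19.97/3 = 6.657
n/ν for A = 22.08/4 = 5.520
Smallest n/ν is A → limiting reagent.
L consumed = (3/4) × 22.08 = 16.56 mol
L remaining = 19.97 − 16.56 = 3.410 mol

3.41 mol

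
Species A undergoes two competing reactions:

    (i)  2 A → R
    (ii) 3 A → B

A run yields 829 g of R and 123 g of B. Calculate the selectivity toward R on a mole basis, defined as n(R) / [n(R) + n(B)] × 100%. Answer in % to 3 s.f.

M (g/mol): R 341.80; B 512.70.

n(R) = 829 / 341.80 = 2.425 mol
n(B) = 123 / 512.70 = 0.2399 mol
selectivity = 2.425/(2.425+0.2399) × 100 = 91.00 %

91.0 %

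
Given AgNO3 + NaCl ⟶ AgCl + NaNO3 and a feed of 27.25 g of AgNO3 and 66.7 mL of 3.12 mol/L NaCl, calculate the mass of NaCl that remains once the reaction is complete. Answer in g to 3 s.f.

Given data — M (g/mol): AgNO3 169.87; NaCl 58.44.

n(AgNO3) = 27.25 / 169.87 = 0.1604 mol
n(NaCl) = 3.12 × 66.70/1000 = 0.2081 mol
n/ν for AgNO3 = 0.1604/1 = 0.1604
n/ν for NaCl = 0.2081/1 = 0.2081
Smallest n/ν is AgNO3 → limiting reagent.
NaCl consumed = (1/1) × 0.1604 = 0.1604 mol
NaCl remaining = 0.2081 − 0.1604 = 0.04770 mol
mass = 0.04770 × 58.44 = 2.788 g

2.79 g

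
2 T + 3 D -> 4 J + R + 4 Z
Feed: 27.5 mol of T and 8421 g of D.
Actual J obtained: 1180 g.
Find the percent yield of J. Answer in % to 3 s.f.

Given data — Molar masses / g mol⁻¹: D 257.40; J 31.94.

n(T) = 27.50 mol
n(D) = 8421 / 257.40 = 32.72 mol
n/ν for T = 27.50/2 = 13.75
n/ν for D = 32.72/3 = 10.91
Smallest n/ν is D → limiting reagent.
theoretical n(J) = (4/3) × 32.72 = 43.63 mol → 1394 g
% yield = 1180 / 1394 × 100 = 84.65 %

84.7 %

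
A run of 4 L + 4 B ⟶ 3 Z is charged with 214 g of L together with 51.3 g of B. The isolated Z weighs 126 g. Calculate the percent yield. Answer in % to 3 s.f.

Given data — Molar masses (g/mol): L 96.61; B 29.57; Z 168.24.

n(L) = 214.0 / 96.61 = 2.215 mol
n(B) = 51.30 / 29.57 = 1.735 mol
n/ν for L = 2.215/4 = 0.5538
n/ν for B = 1.735/4 = 0.4338
Smallest n/ν is B → limiting reagent.
theoretical n(Z) = (3/4) × 1.735 = 1.301 mol → 218.9 g
% yield = 126 / 218.9 × 100 = 57.56 %

57.6 %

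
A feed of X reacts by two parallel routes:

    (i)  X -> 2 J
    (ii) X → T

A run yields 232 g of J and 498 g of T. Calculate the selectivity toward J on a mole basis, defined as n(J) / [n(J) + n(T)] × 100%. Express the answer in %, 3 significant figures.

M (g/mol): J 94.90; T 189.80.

48.2 %

n(J) = 232 / 94.90 = 2.445 mol
n(T) = 498 / 189.80 = 2.624 mol
selectivity = 2.445/(2.445+2.624) × 100 = 48.23 %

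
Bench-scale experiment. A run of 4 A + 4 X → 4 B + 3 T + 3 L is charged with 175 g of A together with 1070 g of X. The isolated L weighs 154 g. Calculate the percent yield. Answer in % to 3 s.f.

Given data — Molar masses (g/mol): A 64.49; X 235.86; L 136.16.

n(A) = 175.0 / 64.49 = 2.714 mol
n(X) = 1070 / 235.86 = 4.537 mol
n/ν for A = 2.714/4 = 0.6785
n/ν for X = 4.537/4 = 1.134
Smallest n/ν is A → limiting reagent.
theoretical n(L) = (3/4) × 2.714 = 2.036 mol → 277.2 g
% yield = 154 / 277.2 × 100 = 55.56 %

55.6 %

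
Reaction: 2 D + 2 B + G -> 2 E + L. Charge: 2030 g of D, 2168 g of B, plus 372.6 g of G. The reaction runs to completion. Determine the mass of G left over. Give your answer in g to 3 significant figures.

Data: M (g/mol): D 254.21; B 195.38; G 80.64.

n(D) = 2030 / 254.21 = 7.986 mol
n(B) = 2168 / 195.38 = 11.10 mol
n(G) = 372.6 / 80.64 = 4.621 mol
n/ν for D = 7.986/2 = 3.993
n/ν for B = 11.10/2 = 5.550
n/ν for G = 4.621/1 = 4.621
Smallest n/ν is D → limiting reagent.
G consumed = (1/2) × 7.986 = 3.993 mol
G remaining = 4.621 − 3.993 = 0.6280 mol
mass = 0.6280 × 80.64 = 50.64 g

50.6 g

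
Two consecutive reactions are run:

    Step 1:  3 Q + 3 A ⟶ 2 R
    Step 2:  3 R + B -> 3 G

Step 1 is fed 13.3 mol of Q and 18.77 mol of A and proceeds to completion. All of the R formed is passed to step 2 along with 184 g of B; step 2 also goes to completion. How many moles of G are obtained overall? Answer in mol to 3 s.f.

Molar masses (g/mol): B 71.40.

7.73 mol

Step 1:
n(Q) = 13.30 mol
n(A) = 18.77 mol
n/ν for Q = 13.30/3 = 4.433
n/ν for A = 18.77/3 = 6.257
Smallest n/ν is Q → limiting reagent.
n(R) produced = (2/3) × 13.30 = 8.867 mol
Step 2:
n(R) available = 8.867 mol
n(B) = 184.0 / 71.40 = 2.577 mol
n/ν for R = 8.867/3 = 2.956
n/ν for B = 2.577/1 = 2.577
Smallest n/ν is B → limiting reagent.
n(G) = (3/1) × 2.577 = 7.731 mol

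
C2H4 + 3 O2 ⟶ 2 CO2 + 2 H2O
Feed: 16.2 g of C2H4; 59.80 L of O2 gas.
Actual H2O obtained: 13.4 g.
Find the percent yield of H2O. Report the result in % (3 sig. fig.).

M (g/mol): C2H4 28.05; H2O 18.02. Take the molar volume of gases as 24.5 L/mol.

64.4 %

n(C2H4) = 16.20 / 28.05 = 0.5775 mol
n(O2) = 59.80 / 24.5 = 2.441 mol
n/ν → C2H4: 0.5775, O2: 0.8137; C2H4 is limiting.
theoretical n(H2O) = (2/1) × 0.5775 = 1.155 mol → 20.81 g
% yield = 13.4 / 20.81 × 100 = 64.39 %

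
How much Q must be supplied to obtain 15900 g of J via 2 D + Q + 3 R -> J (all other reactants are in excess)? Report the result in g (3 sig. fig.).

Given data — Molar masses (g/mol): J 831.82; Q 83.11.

1590 g

n(J) = 15900 / 831.82 = 19.11 mol
n(Q) = (1/1) × 19.11 = 19.11 mol
mass = 19.11 × 83.11 = 1588 g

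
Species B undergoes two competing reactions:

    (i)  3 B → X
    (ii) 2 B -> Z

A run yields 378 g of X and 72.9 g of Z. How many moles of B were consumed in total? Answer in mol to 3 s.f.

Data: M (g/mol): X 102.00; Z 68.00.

n(X) = 378 / 102.00 = 3.706 mol
n(Z) = 72.9 / 68.00 = 1.072 mol
n(B) via (i) = (3/1)×3.706 = 11.12 mol
n(B) via (ii) = (2/1)×1.072 = 2.144 mol
total n(B) = 11.12 + 2.144 = 13.26 mol

13.3 mol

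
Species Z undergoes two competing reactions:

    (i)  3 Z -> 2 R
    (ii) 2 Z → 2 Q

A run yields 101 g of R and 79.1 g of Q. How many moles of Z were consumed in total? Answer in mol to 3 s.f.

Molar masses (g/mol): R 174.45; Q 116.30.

n(R) = 101 / 174.45 = 0.5790 mol
n(Q) = 79.1 / 116.30 = 0.6801 mol
n(Z) via (i) = (3/2)×0.5790 = 0.8685 mol
n(Z) via (ii) = (2/2)×0.6801 = 0.6801 mol
total n(Z) = 0.8685 + 0.6801 = 1.549 mol

1.55 mol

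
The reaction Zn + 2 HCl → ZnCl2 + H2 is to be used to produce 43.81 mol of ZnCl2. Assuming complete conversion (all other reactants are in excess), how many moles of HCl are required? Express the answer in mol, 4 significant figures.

n(ZnCl2) = 43.81 mol
n(HCl) = (2/1) × 43.81 = 87.62 mol

87.62 mol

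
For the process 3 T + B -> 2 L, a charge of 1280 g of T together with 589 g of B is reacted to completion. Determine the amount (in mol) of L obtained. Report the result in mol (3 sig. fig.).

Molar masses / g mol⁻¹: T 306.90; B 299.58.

2.78 mol

n(T) = 1280 / 306.90 = 4.171 mol
n(B) = 589.0 / 299.58 = 1.966 mol
n/ν → T: 1.390, B: 1.966; T is limiting.
n(L) = (2/3) × 4.171 = 2.781 mol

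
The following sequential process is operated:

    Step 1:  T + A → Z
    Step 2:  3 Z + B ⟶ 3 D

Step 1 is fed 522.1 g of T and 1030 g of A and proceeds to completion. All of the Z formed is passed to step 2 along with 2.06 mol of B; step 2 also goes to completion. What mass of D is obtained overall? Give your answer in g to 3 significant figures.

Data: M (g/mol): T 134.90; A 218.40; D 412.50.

Step 1:
n(T) = 522.1 / 134.90 = 3.870 mol
n(A) = 1030 / 218.40 = 4.716 mol
n/ν for T = 3.870/1 = 3.870
n/ν for A = 4.716/1 = 4.716
Smallest n/ν is T → limiting reagent.
n(Z) produced = (1/1) × 3.870 = 3.870 mol
Step 2:
n(Z) available = 3.870 mol
n(B) = 2.060 mol
n/ν for Z = 3.870/3 = 1.290
n/ν for B = 2.060/1 = 2.060
Smallest n/ν is Z → limiting reagent.
n(D) = (3/3) × 3.870 = 3.870 mol
mass = 3.870 × 412.50 = 1596 g

1600 g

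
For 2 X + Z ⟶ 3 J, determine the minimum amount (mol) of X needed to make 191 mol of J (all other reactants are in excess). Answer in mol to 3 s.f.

n(J) = 191.0 mol
n(X) = (2/3) × 191.0 = 127.3 mol

127 mol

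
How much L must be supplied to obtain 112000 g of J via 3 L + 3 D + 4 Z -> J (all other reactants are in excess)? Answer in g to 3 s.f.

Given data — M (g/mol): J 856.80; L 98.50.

38600 g

n(J) = 112000 / 856.80 = 130.7 mol
n(L) = (3/1) × 130.7 = 392.1 mol
mass = 392.1 × 98.50 = 38620 g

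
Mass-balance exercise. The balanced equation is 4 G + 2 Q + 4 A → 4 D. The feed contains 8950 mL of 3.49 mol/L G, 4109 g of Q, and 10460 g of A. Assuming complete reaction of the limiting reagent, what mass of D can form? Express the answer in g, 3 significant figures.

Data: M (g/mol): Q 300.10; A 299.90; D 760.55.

20800 g

n(G) = 3.49 × 8950/1000 = 31.24 mol
n(Q) = 4109 / 300.10 = 13.69 mol
n(A) = 10460 / 299.90 = 34.88 mol
n/ν for G = 31.24/4 = 7.810
n/ν for Q = 13.69/2 = 6.845
n/ν for A = 34.88/4 = 8.720
Smallest n/ν is Q → limiting reagent.
n(D) = (4/2) × 13.69 = 27.38 mol
mass = 27.38 × 760.55 = 20820 g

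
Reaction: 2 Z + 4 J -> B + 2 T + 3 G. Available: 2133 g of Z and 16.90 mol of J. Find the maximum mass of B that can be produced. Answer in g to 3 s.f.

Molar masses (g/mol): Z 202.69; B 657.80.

n(Z) = 2133 / 202.69 = 10.52 mol
n(J) = 16.90 mol
n/ν for Z = 10.52/2 = 5.260
n/ν for J = 16.90/4 = 4.225
Smallest n/ν is J → limiting reagent.
n(B) = (1/4) × 16.90 = 4.225 mol
mass = 4.225 × 657.80 = 2779 g

2780 g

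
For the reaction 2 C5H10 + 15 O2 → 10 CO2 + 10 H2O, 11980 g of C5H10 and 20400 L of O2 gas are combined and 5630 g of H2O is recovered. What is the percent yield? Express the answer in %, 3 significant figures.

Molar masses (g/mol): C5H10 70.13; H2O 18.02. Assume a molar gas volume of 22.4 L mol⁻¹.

n(C5H10) = 11980 / 70.13 = 170.8 mol
n(O2) = 20400 / 22.4 = 910.7 mol
n/ν → C5H10: 85.40, O2: 60.71; O2 is limiting.
theoretical n(H2O) = (10/15) × 910.7 = 607.1 mol → 10940 g
% yield = 5630 / 10940 × 100 = 51.46 %

51.5 %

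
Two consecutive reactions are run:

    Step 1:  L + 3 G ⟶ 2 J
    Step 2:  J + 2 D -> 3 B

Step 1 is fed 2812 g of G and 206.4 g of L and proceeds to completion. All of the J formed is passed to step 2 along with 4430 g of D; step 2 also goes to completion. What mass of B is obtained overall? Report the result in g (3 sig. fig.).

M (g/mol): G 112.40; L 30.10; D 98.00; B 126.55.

5210 g

Step 1:
n(G) = 2812 / 112.40 = 25.02 mol
n(L) = 206.4 / 30.10 = 6.857 mol
n/ν for G = 25.02/3 = 8.340
n/ν for L = 6.857/1 = 6.857
Smallest n/ν is L → limiting reagent.
n(J) produced = (2/1) × 6.857 = 13.71 mol
Step 2:
n(J) available = 13.71 mol
n(D) = 4430 / 98.00 = 45.20 mol
n/ν for J = 13.71/1 = 13.71
n/ν for D = 45.20/2 = 22.60
Smallest n/ν is J → limiting reagent.
n(B) = (3/1) × 13.71 = 41.13 mol
mass = 41.13 × 126.55 = 5205 g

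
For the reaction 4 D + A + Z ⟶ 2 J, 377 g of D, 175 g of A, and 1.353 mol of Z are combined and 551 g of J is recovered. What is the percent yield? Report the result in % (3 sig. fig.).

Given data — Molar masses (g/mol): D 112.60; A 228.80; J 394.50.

n(D) = 377.0 / 112.60 = 3.348 mol
n(A) = 175.0 / 228.80 = 0.7649 mol
n(Z) = 1.353 mol
n/ν → D: 0.8370, A: 0.7649, Z: 1.353; A is limiting.
theoretical n(J) = (2/1) × 0.7649 = 1.530 mol → 603.6 g
% yield = 551 / 603.6 × 100 = 91.29 %

91.3 %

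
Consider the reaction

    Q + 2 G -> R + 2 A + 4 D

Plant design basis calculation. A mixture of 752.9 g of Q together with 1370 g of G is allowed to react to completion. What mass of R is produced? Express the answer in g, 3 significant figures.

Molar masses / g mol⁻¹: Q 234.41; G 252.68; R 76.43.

207 g

n(Q) = 752.9 / 234.41 = 3.212 mol
n(G) = 1370 / 252.68 = 5.422 mol
n/ν for Q = 3.212/1 = 3.212
n/ν for G = 5.422/2 = 2.711
Smallest n/ν is G → limiting reagent.
n(R) = (1/2) × 5.422 = 2.711 mol
mass = 2.711 × 76.43 = 207.2 g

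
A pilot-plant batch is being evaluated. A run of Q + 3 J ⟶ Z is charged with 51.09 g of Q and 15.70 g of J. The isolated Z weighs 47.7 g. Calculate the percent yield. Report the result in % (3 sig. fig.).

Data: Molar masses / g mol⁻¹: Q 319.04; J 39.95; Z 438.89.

n(Q) = 51.09 / 319.04 = 0.1601 mol
n(J) = 15.70 / 39.95 = 0.3930 mol
n/ν for Q = 0.1601/1 = 0.1601
n/ν for J = 0.3930/3 = 0.1310
Smallest n/ν is J → limiting reagent.
theoretical n(Z) = (1/3) × 0.3930 = 0.1310 mol → 57.49 g
% yield = 47.7 / 57.49 × 100 = 82.97 %

83.0 %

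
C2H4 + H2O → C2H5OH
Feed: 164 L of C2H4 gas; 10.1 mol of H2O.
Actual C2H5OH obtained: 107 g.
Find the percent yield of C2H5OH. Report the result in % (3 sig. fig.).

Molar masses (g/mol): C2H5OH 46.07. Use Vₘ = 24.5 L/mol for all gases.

n(C2H4) = 164.0 / 24.5 = 6.694 mol
n(H2O) = 10.10 mol
n/ν → C2H4: 6.694, H2O: 10.10; C2H4 is limiting.
theoretical n(C2H5OH) = (1/1) × 6.694 = 6.694 mol → 308.4 g
% yield = 107 / 308.4 × 100 = 34.70 %

34.7 %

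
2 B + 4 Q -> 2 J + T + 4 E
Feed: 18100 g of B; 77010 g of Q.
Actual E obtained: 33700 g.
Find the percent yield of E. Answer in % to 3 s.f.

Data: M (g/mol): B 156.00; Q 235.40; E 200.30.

72.5 %

n(B) = 18100 / 156.00 = 116.0 mol
n(Q) = 77010 / 235.40 = 327.1 mol
n/ν for B = 116.0/2 = 58.00
n/ν for Q = 327.1/4 = 81.78
Smallest n/ν is B → limiting reagent.
theoretical n(E) = (4/2) × 116.0 = 232.0 mol → 46470 g
% yield = 33700 / 46470 × 100 = 72.52 %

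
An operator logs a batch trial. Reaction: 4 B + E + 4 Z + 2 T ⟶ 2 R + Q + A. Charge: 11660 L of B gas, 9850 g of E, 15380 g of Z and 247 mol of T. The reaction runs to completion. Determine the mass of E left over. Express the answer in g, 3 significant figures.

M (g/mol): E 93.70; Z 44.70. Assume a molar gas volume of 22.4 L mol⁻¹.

n(B) = 11660 / 22.4 = 520.5 mol
n(E) = 9850 / 93.70 = 105.1 mol
n(Z) = 15380 / 44.70 = 344.1 mol
n(T) = 247.0 mol
n/ν for B = 520.5/4 = 130.1
n/ν for E = 105.1/1 = 105.1
n/ν for Z = 344.1/4 = 86.03
n/ν for T = 247.0/2 = 123.5
Smallest n/ν is Z → limiting reagent.
E consumed = (1/4) × 344.1 = 86.03 mol
E remaining = 105.1 − 86.03 = 19.07 mol
mass = 19.07 × 93.70 = 1787 g

1790 g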